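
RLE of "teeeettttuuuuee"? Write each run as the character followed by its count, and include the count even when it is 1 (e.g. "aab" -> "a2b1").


String: "teeeettttuuuuee"
Scanning for consecutive runs:
  't' x 1
  'e' x 4
  't' x 4
  'u' x 4
  'e' x 2
RLE = "t1e4t4u4e2"


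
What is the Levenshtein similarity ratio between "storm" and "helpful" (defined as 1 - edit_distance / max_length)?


Word 1: "storm" (length 5)
Word 2: "helpful" (length 7)
One optimal edit sequence:
  1. insert 'h'  (+1)
  2. insert 'e'  (+1)
  3. substitute 's' -> 'l'  (+1)
  4. substitute 't' -> 'p'  (+1)
  5. substitute 'o' -> 'f'  (+1)
  6. substitute 'r' -> 'u'  (+1)
  7. substitute 'm' -> 'l'  (+1)
Edit distance = 7
Max length = max(5, 7) = 7
Similarity = 1 - 7/7
= 0.0000


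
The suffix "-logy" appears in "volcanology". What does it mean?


Suffix: -logy
As in: volcanology -> volcano + -logy
Meaning = study of


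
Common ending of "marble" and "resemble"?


Word 1: "marble"
Word 2: "resemble"
Comparing from end:
  Pos -1: 'e' == 'e'
  Pos -2: 'l' == 'l'
  Pos -3: 'b' == 'b'
  Pos -4: 'r' != 'm' (stop)
LCS = "ble" (length 3)


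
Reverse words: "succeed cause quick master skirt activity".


Original: "succeed cause quick master skirt activity"
Words (1..n): succeed | cause | quick | master | skirt | activity
Reversed (n..1): activity | skirt | master | quick | cause | succeed
Result = "activity skirt master quick cause succeed"


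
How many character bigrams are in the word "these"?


Word: "these" (length 5)
Number of 2-grams = length - 2 + 1 = 5 - 2 + 1
= 4


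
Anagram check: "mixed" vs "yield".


Word 1: "mixed" → sorted: deimx
Word 2: "yield" → sorted: deily
Same letters? deimx != deily
Anagram = No


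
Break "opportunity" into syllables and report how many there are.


Word: "opportunity"
Syllable breakdown: op · por · tu · ni · ty
Counting: 5 parts
= 5 syllables


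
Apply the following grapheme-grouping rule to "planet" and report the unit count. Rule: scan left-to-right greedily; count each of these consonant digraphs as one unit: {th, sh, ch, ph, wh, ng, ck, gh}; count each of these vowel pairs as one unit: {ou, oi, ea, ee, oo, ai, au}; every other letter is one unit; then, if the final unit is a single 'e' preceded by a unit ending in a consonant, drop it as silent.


Word: "planet" (6 letters)
Left-to-right scan:
  [1] 'p' (letter)
  [2] 'l' (letter)
  [3] 'a' (letter)
  [4] 'n' (letter)
  [5] 'e' (letter)
  [6] 't' (letter)
Units from scan: 6
Sound units = 6 units


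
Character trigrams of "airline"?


Word: "airline" (length 7)
Number of trigrams = 7 - 3 + 1 = 5
  Position 0: "air"
  Position 1: "irl"
  Position 2: "rli"
  Position 3: "lin"
  Position 4: "ine"
Trigrams = "air", "irl", "rli", "lin", "ine"


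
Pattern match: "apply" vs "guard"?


Pattern of "apply": [0, 1, 1, 2, 3]
Pattern of "guard": [0, 1, 2, 3, 4]
Patterns do not match
Same pattern = No


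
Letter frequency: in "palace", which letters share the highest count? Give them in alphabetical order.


Word: "palace"
Letter counts:
  'a': 2
  'c': 1
  'e': 1
  'l': 1
  'p': 1
Maximum count = 2
Most frequent = 'a' (2 times each)


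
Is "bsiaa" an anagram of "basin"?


Word 1: "basin" → sorted: abins
Word 2: "bsiaa" → sorted: aabis
Same letters? abins != aabis
Anagram = No


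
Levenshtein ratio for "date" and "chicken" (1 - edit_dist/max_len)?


Word 1: "date" (length 4)
Word 2: "chicken" (length 7)
One optimal edit sequence:
  1. insert 'c'  (+1)
  2. insert 'h'  (+1)
  3. substitute 'd' -> 'i'  (+1)
  4. substitute 'a' -> 'c'  (+1)
  5. substitute 't' -> 'k'  (+1)
  6. keep 'e'
  7. insert 'n'  (+1)
Edit distance = 6
Max length = max(4, 7) = 7
Similarity = 1 - 6/7
= 0.1429


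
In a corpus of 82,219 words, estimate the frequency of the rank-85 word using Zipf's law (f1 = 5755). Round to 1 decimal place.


Zipf's law: f(r) = f(1) / r
f(1) = 5755
f(85) = 5755 / 85
= 67.7 occurrences


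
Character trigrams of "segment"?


Word: "segment" (length 7)
Number of trigrams = 7 - 3 + 1 = 5
  Position 0: "seg"
  Position 1: "egm"
  Position 2: "gme"
  Position 3: "men"
  Position 4: "ent"
Trigrams = "seg", "egm", "gme", "men", "ent"


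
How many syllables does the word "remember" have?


Word: "remember"
Syllable breakdown: re / mem / ber
Counting: 3 parts
= 3 syllables


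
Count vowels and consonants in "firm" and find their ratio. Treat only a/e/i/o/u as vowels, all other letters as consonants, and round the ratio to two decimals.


Word: "firm"
Vowels (a,e,i,o,u): 1
Consonants: 3
Ratio = 1/3
= 0.33


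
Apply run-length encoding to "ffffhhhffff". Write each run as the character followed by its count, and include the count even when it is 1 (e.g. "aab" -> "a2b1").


String: "ffffhhhffff"
Scanning for consecutive runs:
  'f' x 4
  'h' x 3
  'f' x 4
RLE = "f4h3f4"


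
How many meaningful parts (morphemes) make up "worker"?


Word: "worker"
Morphemes: work + -er
Each morpheme carries meaning
= 2 morphemes


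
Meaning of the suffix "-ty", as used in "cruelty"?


Suffix: -ty
As in: cruelty -> cruel + -ty
Meaning = quality of


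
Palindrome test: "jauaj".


Word: "jauaj"
Reversed: "jauaj"
Forward == Backward? jauaj == jauaj
Palindrome = Yes


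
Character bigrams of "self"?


Word: "self" (length 4)
Number of bigrams = 4 - 2 + 1 = 3
  Position 0: "se"
  Position 1: "el"
  Position 2: "lf"
Bigrams = "se", "el", "lf"


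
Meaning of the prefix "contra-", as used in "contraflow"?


Prefix: contra-
As in: contraflow -> contra- + flow
Meaning = against


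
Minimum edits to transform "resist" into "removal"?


Word 1: "resist" (length 6)
Word 2: "removal" (length 7)
One optimal edit sequence (insert/delete/substitute each cost 1):
  1. keep 'r'
  2. keep 'e'
  3. insert 'm'  (+1)
  4. substitute 's' -> 'o'  (+1)
  5. substitute 'i' -> 'v'  (+1)
  6. substitute 's' -> 'a'  (+1)
  7. substitute 't' -> 'l'  (+1)
Total edit operations: 5
Edit distance = 5


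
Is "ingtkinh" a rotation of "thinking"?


Word: "thinking", Candidate: "ingtkinh"
Method: check if candidate is substring of word+word
"thinkingthinking" contains "ingtkinh"? No
Is rotation = No


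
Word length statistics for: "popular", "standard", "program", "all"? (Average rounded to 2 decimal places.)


Lengths: "popular"=7, "standard"=8, "program"=7, "all"=3
Sum = 25, Count = 4
Average = 25/4 = 6.25
= avg=6.25, min=3, max=8


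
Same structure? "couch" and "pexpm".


Pattern of "couch": [0, 1, 2, 0, 3]
Pattern of "pexpm": [0, 1, 2, 0, 3]
Patterns match
Same pattern = Yes


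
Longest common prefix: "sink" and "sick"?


Word 1: "sink"
Word 2: "sick"
Comparing from start:
  Pos 0: 's' == 's'
  Pos 1: 'i' == 'i'
  Pos 2: 'n' != 'c' (stop)
LCP = "si" (length 2)


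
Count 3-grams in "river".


Word: "river" (length 5)
Number of 3-grams = length - 3 + 1 = 5 - 3 + 1
= 3


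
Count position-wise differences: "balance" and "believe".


Comparing character by character (same length = 7):
  Pos 0: 'b' vs 'b' =
  Pos 1: 'a' vs 'e' !=
  Pos 2: 'l' vs 'l' =
  Pos 3: 'a' vs 'i' !=
  Pos 4: 'n' vs 'e' !=
  Pos 5: 'c' vs 'v' !=
  Pos 6: 'e' vs 'e' =
Hamming distance = 4


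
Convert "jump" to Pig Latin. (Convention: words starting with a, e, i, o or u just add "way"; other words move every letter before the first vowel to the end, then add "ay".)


Word: "jump"
Starts with consonant(s) → move to end, add 'ay'
Consonant cluster: "j"
Pig Latin = "umpjay"


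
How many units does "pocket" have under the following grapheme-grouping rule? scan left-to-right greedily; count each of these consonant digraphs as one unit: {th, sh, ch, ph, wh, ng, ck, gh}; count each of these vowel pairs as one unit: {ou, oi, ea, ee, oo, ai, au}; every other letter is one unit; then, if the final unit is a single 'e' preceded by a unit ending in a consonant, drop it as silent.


Word: "pocket" (6 letters)
Left-to-right scan:
  [1] 'p' (letter)
  [2] 'o' (letter)
  [3] 'ck' (digraph)
  [4] 'e' (letter)
  [5] 't' (letter)
Units from scan: 5
Sound units = 5 units


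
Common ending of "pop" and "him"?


Word 1: "pop"
Word 2: "him"
Comparing from end:
  Pos -1: 'p' != 'm' (stop)
LCS = "" (length 0)


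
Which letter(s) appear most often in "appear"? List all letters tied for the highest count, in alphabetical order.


Word: "appear"
Letter counts:
  'a': 2
  'e': 1
  'p': 2
  'r': 1
Maximum count = 2
Most frequent = 'a', 'p' (2 times each)


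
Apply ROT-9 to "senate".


Word: "senate"
Shift: 9
Each letter → (letter + shift) mod 26:
  's' (18) + 9 = 1 → 'b'
  'e' (4) + 9 = 13 → 'n'
  'n' (13) + 9 = 22 → 'w'
  'a' (0) + 9 = 9 → 'j'
  't' (19) + 9 = 2 → 'c'
  'e' (4) + 9 = 13 → 'n'
Result = "bnwjcn"


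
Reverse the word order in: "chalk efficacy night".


Original: "chalk efficacy night"
Words (1..n): chalk | efficacy | night
Reversed (n..1): night | efficacy | chalk
Result = "night efficacy chalk"


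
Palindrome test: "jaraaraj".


Word: "jaraaraj"
Reversed: "jaraaraj"
Forward == Backward? jaraaraj == jaraaraj
Palindrome = Yes


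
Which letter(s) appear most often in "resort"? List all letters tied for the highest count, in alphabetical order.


Word: "resort"
Letter counts:
  'e': 1
  'o': 1
  'r': 2
  's': 1
  't': 1
Maximum count = 2
Most frequent = 'r' (2 times each)


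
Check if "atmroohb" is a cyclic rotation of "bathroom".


Word: "bathroom", Candidate: "atmroohb"
Method: check if candidate is substring of word+word
"bathroombathroom" contains "atmroohb"? No
Is rotation = No


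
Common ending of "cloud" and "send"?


Word 1: "cloud"
Word 2: "send"
Comparing from end:
  Pos -1: 'd' == 'd'
  Pos -2: 'u' != 'n' (stop)
LCS = "d" (length 1)


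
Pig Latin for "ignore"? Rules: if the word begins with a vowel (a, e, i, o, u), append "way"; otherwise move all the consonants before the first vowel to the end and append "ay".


Word: "ignore"
Starts with vowel → add 'way'
Pig Latin = "ignoreway"


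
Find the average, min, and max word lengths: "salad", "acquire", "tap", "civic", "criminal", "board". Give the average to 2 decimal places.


Lengths: "salad"=5, "acquire"=7, "tap"=3, "civic"=5, "criminal"=8, "board"=5
Sum = 33, Count = 6
Average = 33/6 = 5.50
= avg=5.50, min=3, max=8


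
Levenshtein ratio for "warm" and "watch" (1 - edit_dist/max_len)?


Word 1: "warm" (length 4)
Word 2: "watch" (length 5)
One optimal edit sequence:
  1. keep 'w'
  2. keep 'a'
  3. insert 't'  (+1)
  4. substitute 'r' -> 'c'  (+1)
  5. substitute 'm' -> 'h'  (+1)
Edit distance = 3
Max length = max(4, 5) = 5
Similarity = 1 - 3/5
= 0.4000


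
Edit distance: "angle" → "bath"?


Word 1: "angle" (length 5)
Word 2: "bath" (length 4)
One optimal edit sequence (insert/delete/substitute each cost 1):
  1. delete 'a'  (+1)
  2. substitute 'n' -> 'b'  (+1)
  3. substitute 'g' -> 'a'  (+1)
  4. substitute 'l' -> 't'  (+1)
  5. substitute 'e' -> 'h'  (+1)
Total edit operations: 5
Edit distance = 5


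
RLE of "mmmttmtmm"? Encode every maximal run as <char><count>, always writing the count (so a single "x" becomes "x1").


String: "mmmttmtmm"
Scanning for consecutive runs:
  'm' x 3
  't' x 2
  'm' x 1
  't' x 1
  'm' x 2
RLE = "m3t2m1t1m2"


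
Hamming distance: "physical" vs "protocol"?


Comparing character by character (same length = 8):
  Pos 0: 'p' vs 'p' =
  Pos 1: 'h' vs 'r' !=
  Pos 2: 'y' vs 'o' !=
  Pos 3: 's' vs 't' !=
  Pos 4: 'i' vs 'o' !=
  Pos 5: 'c' vs 'c' =
  Pos 6: 'a' vs 'o' !=
  Pos 7: 'l' vs 'l' =
Hamming distance = 5


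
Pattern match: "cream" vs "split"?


Pattern of "cream": [0, 1, 2, 3, 4]
Pattern of "split": [0, 1, 2, 3, 4]
Patterns match
Same pattern = Yes


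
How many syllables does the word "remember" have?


Word: "remember"
Syllable breakdown: re · mem · ber
Counting: 3 parts
= 3 syllables


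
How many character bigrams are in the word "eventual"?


Word: "eventual" (length 8)
Number of 2-grams = length - 2 + 1 = 8 - 2 + 1
= 7


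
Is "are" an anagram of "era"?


Word 1: "era" → sorted: aer
Word 2: "are" → sorted: aer
Same letters? aer == aer
Anagram = Yes


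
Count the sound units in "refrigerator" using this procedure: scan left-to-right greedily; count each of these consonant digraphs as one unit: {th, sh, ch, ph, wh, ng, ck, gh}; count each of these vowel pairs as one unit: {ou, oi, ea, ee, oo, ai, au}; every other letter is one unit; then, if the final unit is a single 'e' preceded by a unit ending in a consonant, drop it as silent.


Word: "refrigerator" (12 letters)
Left-to-right scan:
  [1] 'r' (letter)
  [2] 'e' (letter)
  [3] 'f' (letter)
  [4] 'r' (letter)
  [5] 'i' (letter)
  [6] 'g' (letter)
  [7] 'e' (letter)
  [8] 'r' (letter)
  [9] 'a' (letter)
  [10] 't' (letter)
  [11] 'o' (letter)
  [12] 'r' (letter)
Units from scan: 12
Sound units = 12 units


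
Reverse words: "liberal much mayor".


Original: "liberal much mayor"
Words (1..n): liberal | much | mayor
Reversed (n..1): mayor | much | liberal
Result = "mayor much liberal"


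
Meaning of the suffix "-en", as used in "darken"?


Suffix: -en
As in: darken -> dark + -en
Meaning = to make / become


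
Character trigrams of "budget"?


Word: "budget" (length 6)
Number of trigrams = 6 - 3 + 1 = 4
  Position 0: "bud"
  Position 1: "udg"
  Position 2: "dge"
  Position 3: "get"
Trigrams = "bud", "udg", "dge", "get"


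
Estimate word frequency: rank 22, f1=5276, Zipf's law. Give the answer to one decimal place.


Zipf's law: f(r) = f(1) / r
f(1) = 5276
f(22) = 5276 / 22
= 239.8 occurrences


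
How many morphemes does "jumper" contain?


Word: "jumper"
Morphemes: jump | -er
Each morpheme carries meaning
= 2 morphemes


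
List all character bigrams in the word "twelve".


Word: "twelve" (length 6)
Number of bigrams = 6 - 2 + 1 = 5
  Position 0: "tw"
  Position 1: "we"
  Position 2: "el"
  Position 3: "lv"
  Position 4: "ve"
Bigrams = "tw", "we", "el", "lv", "ve"


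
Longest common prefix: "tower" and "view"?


Word 1: "tower"
Word 2: "view"
Comparing from start:
  Pos 0: 't' != 'v' (stop)
LCP = "" (length 0)


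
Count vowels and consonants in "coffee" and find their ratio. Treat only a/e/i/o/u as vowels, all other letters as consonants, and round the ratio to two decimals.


Word: "coffee"
Vowels (a,e,i,o,u): 3
Consonants: 3
Ratio = 3/3
= 1.00


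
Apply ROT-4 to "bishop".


Word: "bishop"
Shift: 4
Each letter → (letter + shift) mod 26:
  'b' (1) + 4 = 5 → 'f'
  'i' (8) + 4 = 12 → 'm'
  's' (18) + 4 = 22 → 'w'
  'h' (7) + 4 = 11 → 'l'
  'o' (14) + 4 = 18 → 's'
  'p' (15) + 4 = 19 → 't'
Result = "fmwlst"


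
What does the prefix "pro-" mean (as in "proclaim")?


Prefix: pro-
As in: proclaim -> pro- + claim
Meaning = forward / in favor of


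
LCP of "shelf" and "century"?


Word 1: "shelf"
Word 2: "century"
Comparing from start:
  Pos 0: 's' != 'c' (stop)
LCP = "" (length 0)


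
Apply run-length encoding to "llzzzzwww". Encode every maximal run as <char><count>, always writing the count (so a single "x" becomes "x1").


String: "llzzzzwww"
Scanning for consecutive runs:
  'l' x 2
  'z' x 4
  'w' x 3
RLE = "l2z4w3"


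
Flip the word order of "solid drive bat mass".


Original: "solid drive bat mass"
Words (1..n): solid | drive | bat | mass
Reversed (n..1): mass | bat | drive | solid
Result = "mass bat drive solid"


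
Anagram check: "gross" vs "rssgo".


Word 1: "gross" → sorted: gorss
Word 2: "rssgo" → sorted: gorss
Same letters? gorss == gorss
Anagram = Yes


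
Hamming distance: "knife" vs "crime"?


Comparing character by character (same length = 5):
  Pos 0: 'k' vs 'c' !=
  Pos 1: 'n' vs 'r' !=
  Pos 2: 'i' vs 'i' =
  Pos 3: 'f' vs 'm' !=
  Pos 4: 'e' vs 'e' =
Hamming distance = 3


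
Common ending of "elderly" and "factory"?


Word 1: "elderly"
Word 2: "factory"
Comparing from end:
  Pos -1: 'y' == 'y'
  Pos -2: 'l' != 'r' (stop)
LCS = "y" (length 1)


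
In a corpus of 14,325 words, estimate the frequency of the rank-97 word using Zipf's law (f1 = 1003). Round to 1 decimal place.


Zipf's law: f(r) = f(1) / r
f(1) = 1003
f(97) = 1003 / 97
= 10.3 occurrences


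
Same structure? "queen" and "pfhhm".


Pattern of "queen": [0, 1, 2, 2, 3]
Pattern of "pfhhm": [0, 1, 2, 2, 3]
Patterns match
Same pattern = Yes


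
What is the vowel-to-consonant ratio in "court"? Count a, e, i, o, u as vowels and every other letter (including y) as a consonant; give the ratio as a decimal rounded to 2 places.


Word: "court"
Vowels (a,e,i,o,u): 2
Consonants: 3
Ratio = 2/3
= 0.67


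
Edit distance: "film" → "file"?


Word 1: "film" (length 4)
Word 2: "file" (length 4)
One optimal edit sequence (insert/delete/substitute each cost 1):
  1. keep 'f'
  2. keep 'i'
  3. keep 'l'
  4. substitute 'm' -> 'e'  (+1)
Total edit operations: 1
Edit distance = 1


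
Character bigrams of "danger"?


Word: "danger" (length 6)
Number of bigrams = 6 - 2 + 1 = 5
  Position 0: "da"
  Position 1: "an"
  Position 2: "ng"
  Position 3: "ge"
  Position 4: "er"
Bigrams = "da", "an", "ng", "ge", "er"


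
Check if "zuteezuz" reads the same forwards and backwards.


Word: "zuteezuz"
Reversed: "zuzeetuz"
Forward == Backward? zuteezuz != zuzeetuz
Palindrome = No


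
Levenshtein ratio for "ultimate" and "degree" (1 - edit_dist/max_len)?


Word 1: "ultimate" (length 8)
Word 2: "degree" (length 6)
One optimal edit sequence:
  1. delete 'u'  (+1)
  2. delete 'l'  (+1)
  3. substitute 't' -> 'd'  (+1)
  4. substitute 'i' -> 'e'  (+1)
  5. substitute 'm' -> 'g'  (+1)
  6. substitute 'a' -> 'r'  (+1)
  7. substitute 't' -> 'e'  (+1)
  8. keep 'e'
Edit distance = 7
Max length = max(8, 6) = 8
Similarity = 1 - 7/8
= 0.1250


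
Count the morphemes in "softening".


Word: "softening"
Morphemes: soft + -en + -ing
Each morpheme carries meaning
= 3 morphemes


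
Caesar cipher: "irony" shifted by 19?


Word: "irony"
Shift: 19
Each letter → (letter + shift) mod 26:
  'i' (8) + 19 = 1 → 'b'
  'r' (17) + 19 = 10 → 'k'
  'o' (14) + 19 = 7 → 'h'
  'n' (13) + 19 = 6 → 'g'
  'y' (24) + 19 = 17 → 'r'
Result = "bkhgr"


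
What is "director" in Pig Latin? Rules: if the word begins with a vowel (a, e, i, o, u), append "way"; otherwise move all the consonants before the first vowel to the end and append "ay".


Word: "director"
Starts with consonant(s) → move to end, add 'ay'
Consonant cluster: "d"
Pig Latin = "irectorday"


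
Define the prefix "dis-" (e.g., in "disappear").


Prefix: dis-
Example: disappear = dis- + appear
Meaning = not / opposite


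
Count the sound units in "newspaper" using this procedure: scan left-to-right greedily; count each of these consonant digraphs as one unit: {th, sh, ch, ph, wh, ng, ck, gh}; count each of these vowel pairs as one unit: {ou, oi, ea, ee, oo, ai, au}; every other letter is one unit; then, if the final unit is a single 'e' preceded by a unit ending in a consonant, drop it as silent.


Word: "newspaper" (9 letters)
Left-to-right scan:
  [1] 'n' (letter)
  [2] 'e' (letter)
  [3] 'w' (letter)
  [4] 's' (letter)
  [5] 'p' (letter)
  [6] 'a' (letter)
  [7] 'p' (letter)
  [8] 'e' (letter)
  [9] 'r' (letter)
Units from scan: 9
Sound units = 9 units


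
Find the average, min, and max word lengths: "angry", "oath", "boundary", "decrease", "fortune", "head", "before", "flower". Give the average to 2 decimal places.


Lengths: "angry"=5, "oath"=4, "boundary"=8, "decrease"=8, "fortune"=7, "head"=4, "before"=6, "flower"=6
Sum = 48, Count = 8
Average = 48/8 = 6.00
= avg=6.00, min=4, max=8


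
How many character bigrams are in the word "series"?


Word: "series" (length 6)
Number of 2-grams = length - 2 + 1 = 6 - 2 + 1
= 5


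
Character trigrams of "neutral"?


Word: "neutral" (length 7)
Number of trigrams = 7 - 3 + 1 = 5
  Position 0: "neu"
  Position 1: "eut"
  Position 2: "utr"
  Position 3: "tra"
  Position 4: "ral"
Trigrams = "neu", "eut", "utr", "tra", "ral"


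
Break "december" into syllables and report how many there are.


Word: "december"
Syllable breakdown: de-cem-ber
Counting: 3 parts
= 3 syllables


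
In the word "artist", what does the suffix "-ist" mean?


Suffix: -ist
Example: artist = art + -ist
Meaning = one who practices


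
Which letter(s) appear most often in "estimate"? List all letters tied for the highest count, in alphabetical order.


Word: "estimate"
Letter counts:
  'a': 1
  'e': 2
  'i': 1
  'm': 1
  's': 1
  't': 2
Maximum count = 2
Most frequent = 'e', 't' (2 times each)


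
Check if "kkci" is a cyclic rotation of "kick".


Word: "kick", Candidate: "kkci"
Method: check if candidate is substring of word+word
"kickkick" contains "kkci"? No
Is rotation = No


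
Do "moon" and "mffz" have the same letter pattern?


Pattern of "moon": [0, 1, 1, 2]
Pattern of "mffz": [0, 1, 1, 2]
Patterns match
Same pattern = Yes


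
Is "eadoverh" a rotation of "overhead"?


Word: "overhead", Candidate: "eadoverh"
Method: check if candidate is substring of word+word
"overheadoverhead" contains "eadoverh"? Yes
Is rotation = Yes


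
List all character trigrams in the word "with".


Word: "with" (length 4)
Number of trigrams = 4 - 3 + 1 = 2
  Position 0: "wit"
  Position 1: "ith"
Trigrams = "wit", "ith"


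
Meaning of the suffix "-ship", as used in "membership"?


Suffix: -ship
As in: membership -> member + -ship
Meaning = state / position


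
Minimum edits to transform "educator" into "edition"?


Word 1: "educator" (length 8)
Word 2: "edition" (length 7)
One optimal edit sequence (insert/delete/substitute each cost 1):
  1. keep 'e'
  2. keep 'd'
  3. delete 'u'  (+1)
  4. substitute 'c' -> 'i'  (+1)
  5. substitute 'a' -> 't'  (+1)
  6. substitute 't' -> 'i'  (+1)
  7. keep 'o'
  8. substitute 'r' -> 'n'  (+1)
Total edit operations: 5
Edit distance = 5


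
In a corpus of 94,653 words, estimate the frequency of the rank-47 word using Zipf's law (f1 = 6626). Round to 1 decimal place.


Zipf's law: f(r) = f(1) / r
f(1) = 6626
f(47) = 6626 / 47
= 141.0 occurrences


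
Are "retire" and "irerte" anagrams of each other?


Word 1: "retire" → sorted: eeirrt
Word 2: "irerte" → sorted: eeirrt
Same letters? eeirrt == eeirrt
Anagram = Yes


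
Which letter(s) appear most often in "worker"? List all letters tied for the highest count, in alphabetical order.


Word: "worker"
Letter counts:
  'e': 1
  'k': 1
  'o': 1
  'r': 2
  'w': 1
Maximum count = 2
Most frequent = 'r' (2 times each)


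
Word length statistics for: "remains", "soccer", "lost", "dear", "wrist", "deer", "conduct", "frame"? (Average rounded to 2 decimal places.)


Lengths: "remains"=7, "soccer"=6, "lost"=4, "dear"=4, "wrist"=5, "deer"=4, "conduct"=7, "frame"=5
Sum = 42, Count = 8
Average = 42/8 = 5.25
= avg=5.25, min=4, max=7


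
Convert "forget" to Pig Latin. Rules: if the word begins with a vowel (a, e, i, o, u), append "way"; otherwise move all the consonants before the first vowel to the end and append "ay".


Word: "forget"
Starts with consonant(s) → move to end, add 'ay'
Consonant cluster: "f"
Pig Latin = "orgetfay"


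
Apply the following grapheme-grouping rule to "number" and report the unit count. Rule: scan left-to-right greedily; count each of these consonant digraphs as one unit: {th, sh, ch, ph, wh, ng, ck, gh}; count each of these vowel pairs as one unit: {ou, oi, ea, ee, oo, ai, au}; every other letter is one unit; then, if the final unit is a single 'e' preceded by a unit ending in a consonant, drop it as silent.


Word: "number" (6 letters)
Left-to-right scan:
  [1] 'n' (letter)
  [2] 'u' (letter)
  [3] 'm' (letter)
  [4] 'b' (letter)
  [5] 'e' (letter)
  [6] 'r' (letter)
Units from scan: 6
Sound units = 6 units


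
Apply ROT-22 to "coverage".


Word: "coverage"
Shift: 22
Each letter → (letter + shift) mod 26:
  'c' (2) + 22 = 24 → 'y'
  'o' (14) + 22 = 10 → 'k'
  'v' (21) + 22 = 17 → 'r'
  'e' (4) + 22 = 0 → 'a'
  'r' (17) + 22 = 13 → 'n'
  'a' (0) + 22 = 22 → 'w'
  'g' (6) + 22 = 2 → 'c'
  'e' (4) + 22 = 0 → 'a'
Result = "ykranwca"


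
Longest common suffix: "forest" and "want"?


Word 1: "forest"
Word 2: "want"
Comparing from end:
  Pos -1: 't' == 't'
  Pos -2: 's' != 'n' (stop)
LCS = "t" (length 1)


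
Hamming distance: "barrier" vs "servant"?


Comparing character by character (same length = 7):
  Pos 0: 'b' vs 's' !=
  Pos 1: 'a' vs 'e' !=
  Pos 2: 'r' vs 'r' =
  Pos 3: 'r' vs 'v' !=
  Pos 4: 'i' vs 'a' !=
  Pos 5: 'e' vs 'n' !=
  Pos 6: 'r' vs 't' !=
Hamming distance = 6


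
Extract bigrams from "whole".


Word: "whole" (length 5)
Number of bigrams = 5 - 2 + 1 = 4
  Position 0: "wh"
  Position 1: "ho"
  Position 2: "ol"
  Position 3: "le"
Bigrams = "wh", "ho", "ol", "le"


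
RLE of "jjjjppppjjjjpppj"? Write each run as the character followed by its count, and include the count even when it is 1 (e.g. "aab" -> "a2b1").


String: "jjjjppppjjjjpppj"
Scanning for consecutive runs:
  'j' x 4
  'p' x 4
  'j' x 4
  'p' x 3
  'j' x 1
RLE = "j4p4j4p3j1"


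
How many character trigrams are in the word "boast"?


Word: "boast" (length 5)
Number of 3-grams = length - 3 + 1 = 5 - 3 + 1
= 3


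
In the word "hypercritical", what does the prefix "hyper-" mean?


Prefix: hyper-
Example: hypercritical = hyper- + critical
Meaning = over / excessive


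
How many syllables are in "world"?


Word: "world"
Syllable breakdown: world
Counting: 1 part
= 1 syllable


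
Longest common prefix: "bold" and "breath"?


Word 1: "bold"
Word 2: "breath"
Comparing from start:
  Pos 0: 'b' == 'b'
  Pos 1: 'o' != 'r' (stop)
LCP = "b" (length 1)


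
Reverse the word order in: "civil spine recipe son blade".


Original: "civil spine recipe son blade"
Words (1..n): civil | spine | recipe | son | blade
Reversed (n..1): blade | son | recipe | spine | civil
Result = "blade son recipe spine civil"


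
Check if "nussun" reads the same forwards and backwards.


Word: "nussun"
Reversed: "nussun"
Forward == Backward? nussun == nussun
Palindrome = Yes


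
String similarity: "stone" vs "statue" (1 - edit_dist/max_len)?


Word 1: "stone" (length 5)
Word 2: "statue" (length 6)
One optimal edit sequence:
  1. keep 's'
  2. keep 't'
  3. insert 'a'  (+1)
  4. substitute 'o' -> 't'  (+1)
  5. substitute 'n' -> 'u'  (+1)
  6. keep 'e'
Edit distance = 3
Max length = max(5, 6) = 6
Similarity = 1 - 3/6
= 0.5000


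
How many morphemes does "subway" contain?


Word: "subway"
Morphemes: sub- + way
Each morpheme carries meaning
= 2 morphemes


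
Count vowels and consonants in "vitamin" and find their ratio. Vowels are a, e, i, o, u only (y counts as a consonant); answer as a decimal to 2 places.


Word: "vitamin"
Vowels (a,e,i,o,u): 3
Consonants: 4
Ratio = 3/4
= 0.75


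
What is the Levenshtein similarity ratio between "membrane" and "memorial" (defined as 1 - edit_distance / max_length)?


Word 1: "membrane" (length 8)
Word 2: "memorial" (length 8)
One optimal edit sequence:
  1. keep 'm'
  2. keep 'e'
  3. keep 'm'
  4. substitute 'b' -> 'o'  (+1)
  5. keep 'r'
  6. substitute 'a' -> 'i'  (+1)
  7. substitute 'n' -> 'a'  (+1)
  8. substitute 'e' -> 'l'  (+1)
Edit distance = 4
Max length = max(8, 8) = 8
Similarity = 1 - 4/8
= 0.5000


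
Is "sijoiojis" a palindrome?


Word: "sijoiojis"
Reversed: "sijoiojis"
Forward == Backward? sijoiojis == sijoiojis
Palindrome = Yes


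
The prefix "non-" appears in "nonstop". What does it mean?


Prefix: non-
As in: nonstop -> non- + stop
Meaning = not


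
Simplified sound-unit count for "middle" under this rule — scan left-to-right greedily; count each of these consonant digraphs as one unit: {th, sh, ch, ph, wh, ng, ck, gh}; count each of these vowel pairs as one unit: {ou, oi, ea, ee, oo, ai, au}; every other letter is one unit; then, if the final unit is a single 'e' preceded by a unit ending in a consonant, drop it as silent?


Word: "middle" (6 letters)
Left-to-right scan:
  [1] 'm' (letter)
  [2] 'i' (letter)
  [3] 'd' (letter)
  [4] 'd' (letter)
  [5] 'l' (letter)
  [6] 'e' (letter)
Units from scan: 6
Final unit is 'e' after a consonant -> drop as silent (-1)
Sound units = 5 units


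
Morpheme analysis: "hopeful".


Word: "hopeful"
Morphemes: hope | -ful
Each morpheme carries meaning
= 2 morphemes


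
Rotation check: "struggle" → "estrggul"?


Word: "struggle", Candidate: "estrggul"
Method: check if candidate is substring of word+word
"strugglestruggle" contains "estrggul"? No
Is rotation = No


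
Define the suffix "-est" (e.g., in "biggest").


Suffix: -est
Example: biggest = big + -est, with a spelling change
Meaning = most


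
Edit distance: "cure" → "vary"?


Word 1: "cure" (length 4)
Word 2: "vary" (length 4)
One optimal edit sequence (insert/delete/substitute each cost 1):
  1. substitute 'c' -> 'v'  (+1)
  2. substitute 'u' -> 'a'  (+1)
  3. keep 'r'
  4. substitute 'e' -> 'y'  (+1)
Total edit operations: 3
Edit distance = 3


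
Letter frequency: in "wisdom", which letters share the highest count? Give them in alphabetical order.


Word: "wisdom"
Letter counts:
  'd': 1
  'i': 1
  'm': 1
  'o': 1
  's': 1
  'w': 1
Maximum count = 1
Most frequent = 'd', 'i', 'm', 'o', 's', 'w' (1 time each)


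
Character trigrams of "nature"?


Word: "nature" (length 6)
Number of trigrams = 6 - 3 + 1 = 4
  Position 0: "nat"
  Position 1: "atu"
  Position 2: "tur"
  Position 3: "ure"
Trigrams = "nat", "atu", "tur", "ure"


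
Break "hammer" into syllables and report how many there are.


Word: "hammer"
Syllable breakdown: ham | mer
Counting: 2 parts
= 2 syllables


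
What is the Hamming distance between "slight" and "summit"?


Comparing character by character (same length = 6):
  Pos 0: 's' vs 's' =
  Pos 1: 'l' vs 'u' !=
  Pos 2: 'i' vs 'm' !=
  Pos 3: 'g' vs 'm' !=
  Pos 4: 'h' vs 'i' !=
  Pos 5: 't' vs 't' =
Hamming distance = 4


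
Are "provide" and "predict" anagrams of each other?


Word 1: "provide" → sorted: deioprv
Word 2: "predict" → sorted: cdeiprt
Same letters? deioprv != cdeiprt
Anagram = No


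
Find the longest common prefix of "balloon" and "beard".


Word 1: "balloon"
Word 2: "beard"
Comparing from start:
  Pos 0: 'b' == 'b'
  Pos 1: 'a' != 'e' (stop)
LCP = "b" (length 1)


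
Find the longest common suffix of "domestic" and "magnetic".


Word 1: "domestic"
Word 2: "magnetic"
Comparing from end:
  Pos -1: 'c' == 'c'
  Pos -2: 'i' == 'i'
  Pos -3: 't' == 't'
  Pos -4: 's' != 'e' (stop)
LCS = "tic" (length 3)


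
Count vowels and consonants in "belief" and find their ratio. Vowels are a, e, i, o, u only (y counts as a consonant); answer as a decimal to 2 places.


Word: "belief"
Vowels (a,e,i,o,u): 3
Consonants: 3
Ratio = 3/3
= 1.00


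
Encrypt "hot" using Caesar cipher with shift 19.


Word: "hot"
Shift: 19
Each letter → (letter + shift) mod 26:
  'h' (7) + 19 = 0 → 'a'
  'o' (14) + 19 = 7 → 'h'
  't' (19) + 19 = 12 → 'm'
Result = "ahm"


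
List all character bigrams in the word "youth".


Word: "youth" (length 5)
Number of bigrams = 5 - 2 + 1 = 4
  Position 0: "yo"
  Position 1: "ou"
  Position 2: "ut"
  Position 3: "th"
Bigrams = "yo", "ou", "ut", "th"


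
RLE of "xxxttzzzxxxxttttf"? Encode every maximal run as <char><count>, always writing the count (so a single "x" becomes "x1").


String: "xxxttzzzxxxxttttf"
Scanning for consecutive runs:
  'x' x 3
  't' x 2
  'z' x 3
  'x' x 4
  't' x 4
  'f' x 1
RLE = "x3t2z3x4t4f1"


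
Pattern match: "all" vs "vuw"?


Pattern of "all": [0, 1, 1]
Pattern of "vuw": [0, 1, 2]
Patterns do not match
Same pattern = No


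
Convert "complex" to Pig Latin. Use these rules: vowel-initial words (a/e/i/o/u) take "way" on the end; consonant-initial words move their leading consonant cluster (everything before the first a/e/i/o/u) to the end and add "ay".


Word: "complex"
Starts with consonant(s) → move to end, add 'ay'
Consonant cluster: "c"
Pig Latin = "omplexcay"


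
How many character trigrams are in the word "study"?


Word: "study" (length 5)
Number of 3-grams = length - 3 + 1 = 5 - 3 + 1
= 3


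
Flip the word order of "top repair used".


Original: "top repair used"
Words (1..n): top | repair | used
Reversed (n..1): used | repair | top
Result = "used repair top"


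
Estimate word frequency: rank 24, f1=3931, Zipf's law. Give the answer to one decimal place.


Zipf's law: f(r) = f(1) / r
f(1) = 3931
f(24) = 3931 / 24
= 163.8 occurrences


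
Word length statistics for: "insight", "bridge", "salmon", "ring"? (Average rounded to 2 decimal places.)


Lengths: "insight"=7, "bridge"=6, "salmon"=6, "ring"=4
Sum = 23, Count = 4
Average = 23/4 = 5.75
= avg=5.75, min=4, max=7


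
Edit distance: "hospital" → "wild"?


Word 1: "hospital" (length 8)
Word 2: "wild" (length 4)
One optimal edit sequence (insert/delete/substitute each cost 1):
  1. delete 'h'  (+1)
  2. delete 'o'  (+1)
  3. delete 's'  (+1)
  4. substitute 'p' -> 'w'  (+1)
  5. keep 'i'
  6. delete 't'  (+1)
  7. substitute 'a' -> 'l'  (+1)
  8. substitute 'l' -> 'd'  (+1)
Total edit operations: 7
Edit distance = 7


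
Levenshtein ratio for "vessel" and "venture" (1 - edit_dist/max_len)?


Word 1: "vessel" (length 6)
Word 2: "venture" (length 7)
One optimal edit sequence:
  1. keep 'v'
  2. keep 'e'
  3. insert 'n'  (+1)
  4. substitute 's' -> 't'  (+1)
  5. substitute 's' -> 'u'  (+1)
  6. substitute 'e' -> 'r'  (+1)
  7. substitute 'l' -> 'e'  (+1)
Edit distance = 5
Max length = max(6, 7) = 7
Similarity = 1 - 5/7
= 0.2857


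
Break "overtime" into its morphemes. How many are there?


Word: "overtime"
Morphemes: over- | time
Each morpheme carries meaning
= 2 morphemes


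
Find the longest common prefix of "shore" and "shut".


Word 1: "shore"
Word 2: "shut"
Comparing from start:
  Pos 0: 's' == 's'
  Pos 1: 'h' == 'h'
  Pos 2: 'o' != 'u' (stop)
LCP = "sh" (length 2)


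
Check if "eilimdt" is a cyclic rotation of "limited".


Word: "limited", Candidate: "eilimdt"
Method: check if candidate is substring of word+word
"limitedlimited" contains "eilimdt"? No
Is rotation = No


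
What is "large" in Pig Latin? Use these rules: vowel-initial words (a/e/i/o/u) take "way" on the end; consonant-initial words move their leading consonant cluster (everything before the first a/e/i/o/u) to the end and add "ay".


Word: "large"
Starts with consonant(s) → move to end, add 'ay'
Consonant cluster: "l"
Pig Latin = "argelay"


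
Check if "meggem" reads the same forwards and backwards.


Word: "meggem"
Reversed: "meggem"
Forward == Backward? meggem == meggem
Palindrome = Yes


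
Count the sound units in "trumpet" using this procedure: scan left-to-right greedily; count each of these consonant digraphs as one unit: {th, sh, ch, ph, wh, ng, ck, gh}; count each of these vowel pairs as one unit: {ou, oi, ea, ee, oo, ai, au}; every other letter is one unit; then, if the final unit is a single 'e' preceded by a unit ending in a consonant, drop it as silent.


Word: "trumpet" (7 letters)
Left-to-right scan:
  1. 't' (letter)
  2. 'r' (letter)
  3. 'u' (letter)
  4. 'm' (letter)
  5. 'p' (letter)
  6. 'e' (letter)
  7. 't' (letter)
Units from scan: 7
Sound units = 7 units


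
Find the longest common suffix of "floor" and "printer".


Word 1: "floor"
Word 2: "printer"
Comparing from end:
  Pos -1: 'r' == 'r'
  Pos -2: 'o' != 'e' (stop)
LCS = "r" (length 1)


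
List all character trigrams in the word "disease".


Word: "disease" (length 7)
Number of trigrams = 7 - 3 + 1 = 5
  Position 0: "dis"
  Position 1: "ise"
  Position 2: "sea"
  Position 3: "eas"
  Position 4: "ase"
Trigrams = "dis", "ise", "sea", "eas", "ase"


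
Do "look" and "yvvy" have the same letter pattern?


Pattern of "look": [0, 1, 1, 2]
Pattern of "yvvy": [0, 1, 1, 0]
Patterns do not match
Same pattern = No


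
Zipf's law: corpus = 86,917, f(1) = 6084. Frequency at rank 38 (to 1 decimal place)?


Zipf's law: f(r) = f(1) / r
f(1) = 6084
f(38) = 6084 / 38
= 160.1 occurrences


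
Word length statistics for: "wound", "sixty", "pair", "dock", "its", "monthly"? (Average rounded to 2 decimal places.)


Lengths: "wound"=5, "sixty"=5, "pair"=4, "dock"=4, "its"=3, "monthly"=7
Sum = 28, Count = 6
Average = 28/6 = 4.67
= avg=4.67, min=3, max=7


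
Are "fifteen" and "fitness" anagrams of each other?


Word 1: "fifteen" → sorted: eeffint
Word 2: "fitness" → sorted: efinsst
Same letters? eeffint != efinsst
Anagram = No


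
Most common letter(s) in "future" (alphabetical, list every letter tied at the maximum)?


Word: "future"
Letter counts:
  'e': 1
  'f': 1
  'r': 1
  't': 1
  'u': 2
Maximum count = 2
Most frequent = 'u' (2 times each)


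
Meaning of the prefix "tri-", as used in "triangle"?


Prefix: tri-
Example: triangle (tri- + angle)
Meaning = three


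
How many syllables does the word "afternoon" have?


Word: "afternoon"
Syllable breakdown: af-ter-noon
Counting: 3 parts
= 3 syllables


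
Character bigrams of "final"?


Word: "final" (length 5)
Number of bigrams = 5 - 2 + 1 = 4
  Position 0: "fi"
  Position 1: "in"
  Position 2: "na"
  Position 3: "al"
Bigrams = "fi", "in", "na", "al"


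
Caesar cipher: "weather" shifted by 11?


Word: "weather"
Shift: 11
Each letter → (letter + shift) mod 26:
  'w' (22) + 11 = 7 → 'h'
  'e' (4) + 11 = 15 → 'p'
  'a' (0) + 11 = 11 → 'l'
  't' (19) + 11 = 4 → 'e'
  'h' (7) + 11 = 18 → 's'
  'e' (4) + 11 = 15 → 'p'
  'r' (17) + 11 = 2 → 'c'
Result = "hplespc"


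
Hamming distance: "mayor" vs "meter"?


Comparing character by character (same length = 5):
  Pos 0: 'm' vs 'm' =
  Pos 1: 'a' vs 'e' !=
  Pos 2: 'y' vs 't' !=
  Pos 3: 'o' vs 'e' !=
  Pos 4: 'r' vs 'r' =
Hamming distance = 3


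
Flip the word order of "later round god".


Original: "later round god"
Words (1..n): later | round | god
Reversed (n..1): god | round | later
Result = "god round later"


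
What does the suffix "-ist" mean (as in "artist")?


Suffix: -ist
Example: artist = art + -ist
Meaning = one who practices


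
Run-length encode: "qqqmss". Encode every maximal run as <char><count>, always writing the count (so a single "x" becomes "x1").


String: "qqqmss"
Scanning for consecutive runs:
  'q' x 3
  'm' x 1
  's' x 2
RLE = "q3m1s2"


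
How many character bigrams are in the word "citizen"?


Word: "citizen" (length 7)
Number of 2-grams = length - 2 + 1 = 7 - 2 + 1
= 6


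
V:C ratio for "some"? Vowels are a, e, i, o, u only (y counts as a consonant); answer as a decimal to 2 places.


Word: "some"
Vowels (a,e,i,o,u): 2
Consonants: 2
Ratio = 2/2
= 1.00


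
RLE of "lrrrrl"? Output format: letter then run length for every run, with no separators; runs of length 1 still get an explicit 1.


String: "lrrrrl"
Scanning for consecutive runs:
  'l' x 1
  'r' x 4
  'l' x 1
RLE = "l1r4l1"


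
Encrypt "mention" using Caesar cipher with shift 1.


Word: "mention"
Shift: 1
Each letter → (letter + shift) mod 26:
  'm' (12) + 1 = 13 → 'n'
  'e' (4) + 1 = 5 → 'f'
  'n' (13) + 1 = 14 → 'o'
  't' (19) + 1 = 20 → 'u'
  'i' (8) + 1 = 9 → 'j'
  'o' (14) + 1 = 15 → 'p'
  'n' (13) + 1 = 14 → 'o'
Result = "nfoujpo"


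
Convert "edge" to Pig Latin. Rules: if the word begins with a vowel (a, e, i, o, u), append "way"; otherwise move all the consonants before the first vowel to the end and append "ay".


Word: "edge"
Starts with vowel → add 'way'
Pig Latin = "edgeway"
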